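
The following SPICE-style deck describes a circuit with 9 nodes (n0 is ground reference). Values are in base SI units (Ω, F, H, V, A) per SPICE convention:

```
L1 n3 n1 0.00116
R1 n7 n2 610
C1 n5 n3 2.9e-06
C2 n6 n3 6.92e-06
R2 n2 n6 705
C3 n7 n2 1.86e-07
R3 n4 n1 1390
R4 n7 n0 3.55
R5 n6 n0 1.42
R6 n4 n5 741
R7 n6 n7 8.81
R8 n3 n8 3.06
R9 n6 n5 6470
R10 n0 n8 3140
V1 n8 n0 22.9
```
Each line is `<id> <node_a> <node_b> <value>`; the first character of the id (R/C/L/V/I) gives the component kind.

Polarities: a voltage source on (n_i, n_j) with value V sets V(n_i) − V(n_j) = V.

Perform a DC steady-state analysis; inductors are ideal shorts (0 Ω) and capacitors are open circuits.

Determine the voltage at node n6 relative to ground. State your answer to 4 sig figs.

0.003388 V

MNA unknowns: 8 node voltages V₁..V_8 plus 2 source currents (L1, V1)
L1: row V3−V1=0, i_L1 at 3,1
R1: Y=0.001639 on G[7,2]
C1: Y=0.000 on G[5,3]
C2: Y=0.000 on G[6,3]
R2: Y=0.001418 on G[2,6]
C3: Y=0.000 on G[7,2]
R3: Y=0.0007194 on G[4,1]
R4: Y=0.2817 on G[7,0]
R5: Y=0.7042 on G[6,0]
R6: Y=0.001350 on G[4,5]
R7: Y=0.1135 on G[6,7]
R8: Y=0.3268 on G[3,8]
R9: Y=0.0001546 on G[6,5]
R10: Y=0.0003185 on G[0,8]
V1: row V8−V0=22.9, i_V1 at 8,0
solve → V1=22.89, V2=0.002096, V3=22.89, V4=19.19, V5=17.22, V6=0.003388, V7=0.0009777, V8=22.90
aux → i_L1=0.002661, i_V1=-0.009954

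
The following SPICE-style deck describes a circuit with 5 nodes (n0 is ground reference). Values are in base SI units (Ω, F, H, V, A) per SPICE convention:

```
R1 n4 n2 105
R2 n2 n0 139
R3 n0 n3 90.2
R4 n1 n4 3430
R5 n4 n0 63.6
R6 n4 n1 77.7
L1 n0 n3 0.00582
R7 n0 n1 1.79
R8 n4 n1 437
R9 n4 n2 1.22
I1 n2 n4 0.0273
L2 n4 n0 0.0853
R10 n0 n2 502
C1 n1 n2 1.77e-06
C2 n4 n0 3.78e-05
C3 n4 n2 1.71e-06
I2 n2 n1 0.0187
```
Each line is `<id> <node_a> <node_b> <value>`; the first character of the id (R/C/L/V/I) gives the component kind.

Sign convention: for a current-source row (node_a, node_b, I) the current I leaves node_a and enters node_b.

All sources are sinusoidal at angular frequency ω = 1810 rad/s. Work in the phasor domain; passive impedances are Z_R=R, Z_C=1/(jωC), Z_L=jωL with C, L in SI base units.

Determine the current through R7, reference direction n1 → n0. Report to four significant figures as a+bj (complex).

0.01581+0.002380j A

Element admittances at ω=1810 rad/s:
  Y(R1) = 0.009524+0.000j S between n4,n2
  Y(R2) = 0.007194+0.000j S between n2,n0
  Y(R3) = 0.01109+0.000j S between n0,n3
  Y(R4) = 0.0002915+0.000j S between n1,n4
  Y(R5) = 0.01572+0.000j S between n4,n0
  Y(R6) = 0.01287+0.000j S between n4,n1
  Y(L1) = 0.000-0.09493j S between n0,n3
  Y(R7) = 0.5587+0.000j S between n0,n1
  Y(R8) = 0.002288+0.000j S between n4,n1
  Y(R9) = 0.8197+0.000j S between n4,n2
  I1: injects 0.0273 A into n4 (from n2)
  Y(L2) = 0.000-0.006477j S between n4,n0
  Y(R10) = 0.001992+0.000j S between n0,n2
  Y(C1) = 0.000+0.003204j S between n1,n2
  Y(C2) = 0.000+0.06842j S between n4,n0
  Y(C3) = 0.000+0.003095j S between n4,n2
  I2: injects 0.0187 A into n1 (from n2)
Assemble and solve the 4×4 MNA system:
  V(n1)=0.02830+0.004260j  V(n2)=-0.1714+0.1985j  V(n3)=0.000+0.000j  V(n4)=-0.1186+0.1997j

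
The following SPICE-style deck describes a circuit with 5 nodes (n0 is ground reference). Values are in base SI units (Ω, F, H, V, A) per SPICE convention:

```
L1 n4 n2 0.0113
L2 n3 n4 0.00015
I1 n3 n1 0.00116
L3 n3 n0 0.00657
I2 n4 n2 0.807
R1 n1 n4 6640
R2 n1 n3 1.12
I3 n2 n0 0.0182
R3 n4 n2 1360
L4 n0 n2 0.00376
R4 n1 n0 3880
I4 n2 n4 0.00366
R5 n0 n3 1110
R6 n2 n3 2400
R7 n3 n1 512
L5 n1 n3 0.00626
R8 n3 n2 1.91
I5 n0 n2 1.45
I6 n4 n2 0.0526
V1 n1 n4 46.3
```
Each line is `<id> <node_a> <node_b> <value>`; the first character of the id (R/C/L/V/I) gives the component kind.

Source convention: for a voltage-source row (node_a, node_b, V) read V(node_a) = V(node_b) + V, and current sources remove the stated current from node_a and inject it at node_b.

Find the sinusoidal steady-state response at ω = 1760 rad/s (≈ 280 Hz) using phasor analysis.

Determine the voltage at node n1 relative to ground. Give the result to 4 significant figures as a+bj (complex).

42.00-4.408j V

MNA unknowns: 4 node voltages V₁..V_4 plus 1 source current (V1)
L1: Y=0.000-0.05028j on G[4,2]
L2: Y=0.000-3.788j on G[3,4]
I1: z[3]−=0.00116, z[1]+=0.00116
L3: Y=0.000-0.08648j on G[3,0]
I2: z[4]−=0.807, z[2]+=0.807
R1: Y=0.0001506+0.000j on G[1,4]
R2: Y=0.8929+0.000j on G[1,3]
I3: z[2]−=0.0182, z[0]+=0.0182
R3: Y=0.0007353+0.000j on G[4,2]
L4: Y=0.000-0.1511j on G[0,2]
R4: Y=0.0002577+0.000j on G[1,0]
I4: z[2]−=0.00366, z[4]+=0.00366
R5: Y=0.0009009+0.000j on G[0,3]
R6: Y=0.0004167+0.000j on G[2,3]
R7: Y=0.001953+0.000j on G[3,1]
L5: Y=0.000-0.09076j on G[1,3]
R8: Y=0.5236+0.000j on G[3,2]
I5: z[0]−=1.45, z[2]+=1.45
I6: z[4]−=0.0526, z[2]+=0.0526
V1: row V1−V4=46.3, i_V1 at 1,4
solve → V1=42.00-4.408j, V2=0.5803+6.210j, V3=-0.9689+5.590j, V4=-4.298-4.408j
aux → i_V1=-37.56+12.85j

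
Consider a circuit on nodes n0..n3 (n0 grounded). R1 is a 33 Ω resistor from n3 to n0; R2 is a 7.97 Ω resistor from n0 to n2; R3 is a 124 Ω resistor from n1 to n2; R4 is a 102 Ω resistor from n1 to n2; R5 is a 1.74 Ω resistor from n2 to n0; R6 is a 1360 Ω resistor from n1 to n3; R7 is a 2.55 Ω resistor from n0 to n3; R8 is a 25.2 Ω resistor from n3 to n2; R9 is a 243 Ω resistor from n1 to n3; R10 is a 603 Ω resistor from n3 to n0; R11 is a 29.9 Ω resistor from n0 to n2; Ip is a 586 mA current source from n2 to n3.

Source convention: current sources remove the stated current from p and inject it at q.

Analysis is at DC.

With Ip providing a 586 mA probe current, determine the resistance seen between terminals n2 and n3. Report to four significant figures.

Element admittances at DC:
  Y(R1) = 0.03030 S between n3,n0
  Y(R2) = 0.1255 S between n0,n2
  Y(R3) = 0.008065 S between n1,n2
  Y(R4) = 0.009804 S between n1,n2
  Y(R5) = 0.5747 S between n2,n0
  Y(R6) = 0.0007353 S between n1,n3
  Y(R7) = 0.3922 S between n0,n3
  Y(R8) = 0.03968 S between n3,n2
  Y(R9) = 0.004115 S between n1,n3
  Y(R10) = 0.001658 S between n3,n0
  Y(R11) = 0.03344 S between n0,n2
  Ip: injects 0.586 A into n3 (from n2)
Assemble and solve the 3×3 MNA system:
  V(n1)=-0.2868  V(n2)=-0.6875  V(n3)=1.189

R_eq = 3.203 Ω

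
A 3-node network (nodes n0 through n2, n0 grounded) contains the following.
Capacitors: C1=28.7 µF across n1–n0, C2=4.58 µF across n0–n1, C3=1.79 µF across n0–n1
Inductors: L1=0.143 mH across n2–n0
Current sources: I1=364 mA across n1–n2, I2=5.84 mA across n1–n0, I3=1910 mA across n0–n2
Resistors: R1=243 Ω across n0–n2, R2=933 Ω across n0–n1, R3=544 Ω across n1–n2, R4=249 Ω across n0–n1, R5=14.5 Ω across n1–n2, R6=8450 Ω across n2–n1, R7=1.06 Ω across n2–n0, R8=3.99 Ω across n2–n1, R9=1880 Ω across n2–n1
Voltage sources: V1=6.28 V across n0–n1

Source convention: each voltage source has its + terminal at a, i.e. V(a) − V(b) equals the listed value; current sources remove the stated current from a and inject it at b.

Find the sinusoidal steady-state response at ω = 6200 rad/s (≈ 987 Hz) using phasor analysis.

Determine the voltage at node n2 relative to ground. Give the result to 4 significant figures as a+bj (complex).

Apply KCL at each of the 2 non-ground nodes and solve the resulting linear system.
Node n1: branches {C1, I1, C2, R2, R3, R4, R5, R6, I2, R8, R9, C3, V1} → V_1 = -6.280+0.000j
Node n2: branches {L1, I1, R1, R3, R5, R6, R7, R8, R9, I3} → V_2 = 0.1106+0.09829j
Source currents: i(V1)=-1.720-1.397j

0.1106+0.09829j V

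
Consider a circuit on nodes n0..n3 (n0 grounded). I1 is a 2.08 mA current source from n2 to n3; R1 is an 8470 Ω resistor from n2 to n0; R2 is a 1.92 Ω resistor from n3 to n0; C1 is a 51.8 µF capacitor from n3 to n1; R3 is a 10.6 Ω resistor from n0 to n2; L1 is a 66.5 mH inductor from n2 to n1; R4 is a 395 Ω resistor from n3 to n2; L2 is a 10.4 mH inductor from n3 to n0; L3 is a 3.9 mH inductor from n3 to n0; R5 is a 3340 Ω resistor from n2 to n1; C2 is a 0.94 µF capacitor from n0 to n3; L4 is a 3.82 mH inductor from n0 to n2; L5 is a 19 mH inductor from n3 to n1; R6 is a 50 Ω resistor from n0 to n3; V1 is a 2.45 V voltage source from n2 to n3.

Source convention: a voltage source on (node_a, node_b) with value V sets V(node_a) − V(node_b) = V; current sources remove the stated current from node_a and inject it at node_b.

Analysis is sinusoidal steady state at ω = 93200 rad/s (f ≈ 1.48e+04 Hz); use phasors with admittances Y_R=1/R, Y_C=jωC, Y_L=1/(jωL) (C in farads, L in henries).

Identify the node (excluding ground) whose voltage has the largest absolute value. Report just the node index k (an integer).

2

Apply KCL at each of the 3 non-ground nodes and solve the resulting linear system.
Node n1: branches {C1, L1, R5, L5} → V_1 = -0.3572+0.05622j
Node n2: branches {I1, R1, R3, L1, R4, R5, L4, V1} → V_2 = 2.093+0.05637j
Node n3: branches {I1, R2, C1, R4, L2, L3, C2, L5, R6, V1} → V_3 = -0.3571+0.05637j
Source currents: i(V1)=-0.2069+0.0009492j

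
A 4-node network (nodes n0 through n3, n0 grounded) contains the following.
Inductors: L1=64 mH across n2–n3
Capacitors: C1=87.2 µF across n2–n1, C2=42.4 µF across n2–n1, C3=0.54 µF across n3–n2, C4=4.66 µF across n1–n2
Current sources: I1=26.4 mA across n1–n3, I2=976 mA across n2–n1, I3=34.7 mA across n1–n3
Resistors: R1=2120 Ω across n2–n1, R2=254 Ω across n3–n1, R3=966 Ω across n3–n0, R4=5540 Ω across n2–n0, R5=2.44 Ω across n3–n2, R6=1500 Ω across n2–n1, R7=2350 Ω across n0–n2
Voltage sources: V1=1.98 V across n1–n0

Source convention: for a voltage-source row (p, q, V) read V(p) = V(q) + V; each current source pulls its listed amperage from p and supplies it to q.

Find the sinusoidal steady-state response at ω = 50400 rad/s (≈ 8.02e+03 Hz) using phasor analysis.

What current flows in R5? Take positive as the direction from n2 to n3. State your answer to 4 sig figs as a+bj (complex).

Element admittances at ω=50400 rad/s:
  Y(L1) = 0.000-0.0003100j S between n2,n3
  Y(C1) = 0.000+4.395j S between n2,n1
  I1: injects 0.0264 A into n3 (from n1)
  I2: injects 0.976 A into n1 (from n2)
  Y(C2) = 0.000+2.137j S between n2,n1
  Y(C3) = 0.000+0.02722j S between n3,n2
  Y(R1) = 0.0004717+0.000j S between n2,n1
  Y(R2) = 0.003937+0.000j S between n3,n1
  Y(R3) = 0.001035+0.000j S between n3,n0
  Y(R4) = 0.0001805+0.000j S between n2,n0
  Y(R5) = 0.4098+0.000j S between n3,n2
  I3: injects 0.0347 A into n3 (from n1)
  Y(C4) = 0.000+0.2349j S between n1,n2
  Y(R6) = 0.0006667+0.000j S between n2,n1
  Y(R7) = 0.0004255+0.000j S between n0,n2
  V1: constraint V(n1)−V(n0) = 1.98
Assemble and solve the 4×4 MNA system:
  V(n1)=1.980+0.000j  V(n2)=1.980+0.1358j  V(n3)=2.122+0.1250j
  i(V1)=-0.003396-0.0002117j

-0.05806+0.004433j A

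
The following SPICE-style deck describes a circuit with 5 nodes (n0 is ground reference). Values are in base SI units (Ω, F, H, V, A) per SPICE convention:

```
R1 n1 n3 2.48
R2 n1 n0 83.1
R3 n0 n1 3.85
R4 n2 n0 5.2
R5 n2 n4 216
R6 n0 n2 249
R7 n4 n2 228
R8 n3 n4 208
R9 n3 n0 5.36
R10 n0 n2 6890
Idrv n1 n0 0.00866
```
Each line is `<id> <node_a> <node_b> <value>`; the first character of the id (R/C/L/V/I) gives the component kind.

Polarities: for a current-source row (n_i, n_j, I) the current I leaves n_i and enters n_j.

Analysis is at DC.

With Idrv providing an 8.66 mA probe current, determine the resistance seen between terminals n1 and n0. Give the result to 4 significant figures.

R_eq = 2.495 Ω

MNA unknowns: 4 node voltages V₁..V_4
R1: Y=0.4032 on G[1,3]
R2: Y=0.01203 on G[1,0]
R3: Y=0.2597 on G[0,1]
R4: Y=0.1923 on G[2,0]
R5: Y=0.004630 on G[2,4]
R6: Y=0.004016 on G[0,2]
R7: Y=0.004386 on G[4,2]
R8: Y=0.004808 on G[3,4]
R9: Y=0.1866 on G[3,0]
R10: Y=0.0001451 on G[0,2]
Idrv: z[1]−=0.00866, z[0]+=0.00866
solve → V1=-0.02161, V2=-0.0002309, V3=-0.01470, V4=-0.005262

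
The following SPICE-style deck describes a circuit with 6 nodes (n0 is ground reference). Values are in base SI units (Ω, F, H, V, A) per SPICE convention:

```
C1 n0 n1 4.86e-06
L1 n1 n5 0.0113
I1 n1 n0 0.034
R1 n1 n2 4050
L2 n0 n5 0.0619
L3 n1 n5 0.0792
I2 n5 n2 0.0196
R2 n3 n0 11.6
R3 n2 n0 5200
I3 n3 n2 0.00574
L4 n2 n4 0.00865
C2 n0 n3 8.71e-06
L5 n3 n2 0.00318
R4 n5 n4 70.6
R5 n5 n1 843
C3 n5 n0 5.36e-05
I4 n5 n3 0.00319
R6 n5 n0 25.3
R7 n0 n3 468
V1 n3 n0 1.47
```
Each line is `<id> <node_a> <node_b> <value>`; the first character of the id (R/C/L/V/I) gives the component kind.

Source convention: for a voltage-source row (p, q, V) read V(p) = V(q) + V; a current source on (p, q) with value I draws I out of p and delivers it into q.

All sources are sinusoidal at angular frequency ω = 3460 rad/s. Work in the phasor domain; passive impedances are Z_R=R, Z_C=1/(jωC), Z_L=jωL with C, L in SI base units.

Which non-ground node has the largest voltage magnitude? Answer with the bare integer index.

1

Apply KCL at each of the 5 non-ground nodes and solve the resulting linear system.
Node n1: branches {C1, L1, I1, R1, L3, R5} → V_1 = -0.4661-1.797j
Node n2: branches {R1, I2, R3, I3, L4, L5} → V_2 = 1.358+0.09460j
Node n3: branches {R2, I3, C2, L5, I4, R7, V1} → V_3 = 1.470+0.000j
Node n4: branches {L4, R4} → V_4 = 1.038-0.3852j
Node n5: branches {L1, L2, L3, I2, R4, R5, C3, I4, R6} → V_5 = -0.09400+0.3696j
Source currents: i(V1)=-0.1238-0.03410j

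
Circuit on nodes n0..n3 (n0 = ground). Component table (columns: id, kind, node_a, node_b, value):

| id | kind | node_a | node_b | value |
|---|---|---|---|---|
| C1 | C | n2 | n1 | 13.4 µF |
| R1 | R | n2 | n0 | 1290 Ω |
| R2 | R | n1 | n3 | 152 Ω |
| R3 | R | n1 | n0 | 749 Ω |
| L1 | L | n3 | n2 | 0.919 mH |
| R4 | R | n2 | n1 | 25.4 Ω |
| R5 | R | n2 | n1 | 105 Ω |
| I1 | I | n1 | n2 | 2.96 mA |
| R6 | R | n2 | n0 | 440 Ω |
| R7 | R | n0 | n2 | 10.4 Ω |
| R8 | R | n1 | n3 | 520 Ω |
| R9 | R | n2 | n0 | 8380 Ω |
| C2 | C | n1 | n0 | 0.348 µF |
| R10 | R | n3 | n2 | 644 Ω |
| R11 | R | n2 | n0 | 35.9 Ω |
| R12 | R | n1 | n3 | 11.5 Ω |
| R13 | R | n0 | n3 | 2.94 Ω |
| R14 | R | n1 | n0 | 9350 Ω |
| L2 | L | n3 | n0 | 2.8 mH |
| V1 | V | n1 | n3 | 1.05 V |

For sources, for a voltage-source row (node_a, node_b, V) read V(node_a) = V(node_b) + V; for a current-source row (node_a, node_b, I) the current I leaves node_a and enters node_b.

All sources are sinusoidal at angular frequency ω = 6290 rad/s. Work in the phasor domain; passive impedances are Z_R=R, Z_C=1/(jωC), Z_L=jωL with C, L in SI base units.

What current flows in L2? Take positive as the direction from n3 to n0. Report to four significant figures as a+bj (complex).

Apply KCL at each of the 3 non-ground nodes and solve the resulting linear system.
Node n1: branches {C1, R2, R3, R4, R5, I1, R8, C2, R12, R14, V1} → V_1 = 1.070-0.1685j
Node n2: branches {C1, R1, L1, R4, R5, I1, R6, R7, R9, R10, R11} → V_2 = 0.005942+0.4432j
Node n3: branches {R2, L1, R8, R10, R12, R13, L2, V1} → V_3 = 0.02029-0.1685j
Source currents: i(V1)=-0.2087-0.06190j

-0.009568-0.001152j A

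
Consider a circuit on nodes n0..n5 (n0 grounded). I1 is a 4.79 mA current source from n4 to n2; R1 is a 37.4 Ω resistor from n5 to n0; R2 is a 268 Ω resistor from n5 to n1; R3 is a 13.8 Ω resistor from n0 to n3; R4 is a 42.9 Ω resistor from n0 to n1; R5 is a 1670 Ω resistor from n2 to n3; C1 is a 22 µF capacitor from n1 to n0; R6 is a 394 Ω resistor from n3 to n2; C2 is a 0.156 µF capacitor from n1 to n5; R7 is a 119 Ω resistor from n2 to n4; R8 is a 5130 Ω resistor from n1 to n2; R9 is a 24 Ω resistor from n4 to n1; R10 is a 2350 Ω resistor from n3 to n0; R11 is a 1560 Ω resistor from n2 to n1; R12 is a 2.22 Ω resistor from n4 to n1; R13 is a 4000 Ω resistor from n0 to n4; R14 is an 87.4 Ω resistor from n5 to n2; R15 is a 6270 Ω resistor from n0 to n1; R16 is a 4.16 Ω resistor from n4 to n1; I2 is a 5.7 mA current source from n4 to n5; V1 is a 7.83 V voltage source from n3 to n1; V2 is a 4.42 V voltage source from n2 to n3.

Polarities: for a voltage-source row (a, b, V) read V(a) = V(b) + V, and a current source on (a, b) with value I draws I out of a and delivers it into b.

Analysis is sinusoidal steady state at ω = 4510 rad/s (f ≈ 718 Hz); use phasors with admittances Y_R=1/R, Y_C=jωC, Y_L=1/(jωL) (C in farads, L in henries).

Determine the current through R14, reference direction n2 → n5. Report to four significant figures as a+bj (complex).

0.07650+0.02387j A

Apply KCL at each of the 5 non-ground nodes and solve the resulting linear system.
Node n1: branches {R2, R4, C1, C2, R8, R9, R11, R12, R15, R16, V1} → V_1 = -3.321+3.123j
Node n2: branches {I1, R5, R6, R7, R8, R11, R14, V2} → V_2 = 8.929+3.123j
Node n3: branches {R3, R5, R6, R10, V1, V2} → V_3 = 4.509+3.123j
Node n4: branches {I1, R7, R9, R12, R13, R16, I2} → V_4 = -3.195+3.122j
Node n5: branches {R1, R2, C2, R14, I2} → V_5 = 2.243+1.037j
Source currents: i(V1)=-0.5125-0.2515j, i(V2)=-0.1977-0.02388j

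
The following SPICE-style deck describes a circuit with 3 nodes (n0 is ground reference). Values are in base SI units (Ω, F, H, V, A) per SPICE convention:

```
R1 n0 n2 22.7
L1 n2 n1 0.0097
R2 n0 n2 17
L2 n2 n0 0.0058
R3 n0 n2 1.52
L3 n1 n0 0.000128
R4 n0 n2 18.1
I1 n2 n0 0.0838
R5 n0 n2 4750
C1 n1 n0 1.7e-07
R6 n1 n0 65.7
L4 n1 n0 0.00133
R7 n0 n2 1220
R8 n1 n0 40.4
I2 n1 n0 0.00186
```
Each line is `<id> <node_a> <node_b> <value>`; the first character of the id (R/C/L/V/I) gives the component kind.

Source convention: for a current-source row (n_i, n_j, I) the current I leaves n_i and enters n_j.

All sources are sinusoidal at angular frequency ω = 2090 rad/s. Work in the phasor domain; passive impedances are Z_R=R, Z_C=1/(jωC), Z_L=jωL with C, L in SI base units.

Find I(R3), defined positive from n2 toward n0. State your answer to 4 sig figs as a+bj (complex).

MNA unknowns: 2 node voltages V₁..V_2
R1: Y=0.04405+0.000j on G[0,2]
L1: Y=0.000-0.04933j on G[2,1]
R2: Y=0.05882+0.000j on G[0,2]
L2: Y=0.000-0.08249j on G[2,0]
R3: Y=0.6579+0.000j on G[0,2]
L3: Y=0.000-3.738j on G[1,0]
R4: Y=0.05525+0.000j on G[0,2]
I1: z[2]−=0.0838, z[0]+=0.0838
R5: Y=0.0002105+0.000j on G[0,2]
C1: Y=0.000+0.0003553j on G[1,0]
R6: Y=0.01522+0.000j on G[1,0]
L4: Y=0.000-0.3598j on G[1,0]
R7: Y=0.0008197+0.000j on G[0,2]
R8: Y=0.02475+0.000j on G[1,0]
I2: z[1]−=0.00186, z[0]+=0.00186
solve → V1=-0.001196-0.0006281j, V2=-0.1000-0.01606j

-0.06580-0.01057j A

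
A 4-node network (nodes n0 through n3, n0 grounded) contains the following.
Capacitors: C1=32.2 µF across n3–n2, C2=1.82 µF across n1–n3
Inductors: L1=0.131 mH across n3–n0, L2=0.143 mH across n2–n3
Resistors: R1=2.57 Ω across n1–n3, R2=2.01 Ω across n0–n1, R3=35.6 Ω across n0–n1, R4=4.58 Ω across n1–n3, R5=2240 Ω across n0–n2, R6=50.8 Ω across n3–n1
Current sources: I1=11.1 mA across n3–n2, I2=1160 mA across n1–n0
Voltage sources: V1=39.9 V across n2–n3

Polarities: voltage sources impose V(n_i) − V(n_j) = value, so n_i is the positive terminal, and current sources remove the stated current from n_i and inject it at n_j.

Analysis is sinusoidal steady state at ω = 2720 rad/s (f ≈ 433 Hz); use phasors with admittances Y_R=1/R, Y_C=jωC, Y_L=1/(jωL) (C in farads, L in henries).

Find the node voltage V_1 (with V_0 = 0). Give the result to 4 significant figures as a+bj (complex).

Element admittances at ω=2720 rad/s:
  Y(C1) = 0.000+0.08758j S between n3,n2
  Y(L1) = 0.000-2.806j S between n3,n0
  Y(R1) = 0.3891+0.000j S between n1,n3
  Y(R2) = 0.4975+0.000j S between n0,n1
  Y(C2) = 0.000+0.004950j S between n1,n3
  Y(R3) = 0.02809+0.000j S between n0,n1
  Y(L2) = 0.000-2.571j S between n2,n3
  I1: injects 0.0111 A into n2 (from n3)
  Y(R4) = 0.2183+0.000j S between n1,n3
  I2: injects 1.16 A into n0 (from n1)
  Y(R5) = 0.0004464+0.000j S between n0,n2
  Y(R6) = 0.01969+0.000j S between n3,n1
  V1: constraint V(n2)−V(n3) = 39.9
Assemble and solve the 4×4 MNA system:
  V(n1)=-1.018-0.1203j  V(n2)=39.88-0.2290j  V(n3)=-0.02257-0.2290j
  i(V1)=-0.006702+99.09j

-1.018-0.1203j V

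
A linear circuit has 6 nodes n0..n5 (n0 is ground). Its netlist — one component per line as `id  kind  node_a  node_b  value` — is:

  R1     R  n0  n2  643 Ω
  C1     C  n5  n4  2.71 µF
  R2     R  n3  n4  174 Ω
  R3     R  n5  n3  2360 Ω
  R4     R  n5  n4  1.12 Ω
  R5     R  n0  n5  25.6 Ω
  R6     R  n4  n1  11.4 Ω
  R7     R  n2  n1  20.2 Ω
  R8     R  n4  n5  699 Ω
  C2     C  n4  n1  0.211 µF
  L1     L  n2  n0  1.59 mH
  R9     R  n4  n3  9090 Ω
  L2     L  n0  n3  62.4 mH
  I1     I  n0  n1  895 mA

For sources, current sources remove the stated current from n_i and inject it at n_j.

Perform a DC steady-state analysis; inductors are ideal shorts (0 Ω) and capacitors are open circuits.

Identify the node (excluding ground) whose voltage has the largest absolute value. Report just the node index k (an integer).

1

Apply KCL at each of the 5 non-ground nodes and solve the resulting linear system.
Node n1: branches {R6, R7, C2, I1} → V_1 = 11.38
Node n2: branches {R1, R7, L1} → V_2 = 0.000
Node n3: branches {R2, R3, R9, L2} → V_3 = 0.000
Node n4: branches {C1, R2, R4, R6, R8, C2, R9} → V_4 = 7.596
Node n5: branches {C1, R3, R4, R5, R8} → V_5 = 7.275
Source currents: i(L1)=0.5633, i(L2)=-0.04757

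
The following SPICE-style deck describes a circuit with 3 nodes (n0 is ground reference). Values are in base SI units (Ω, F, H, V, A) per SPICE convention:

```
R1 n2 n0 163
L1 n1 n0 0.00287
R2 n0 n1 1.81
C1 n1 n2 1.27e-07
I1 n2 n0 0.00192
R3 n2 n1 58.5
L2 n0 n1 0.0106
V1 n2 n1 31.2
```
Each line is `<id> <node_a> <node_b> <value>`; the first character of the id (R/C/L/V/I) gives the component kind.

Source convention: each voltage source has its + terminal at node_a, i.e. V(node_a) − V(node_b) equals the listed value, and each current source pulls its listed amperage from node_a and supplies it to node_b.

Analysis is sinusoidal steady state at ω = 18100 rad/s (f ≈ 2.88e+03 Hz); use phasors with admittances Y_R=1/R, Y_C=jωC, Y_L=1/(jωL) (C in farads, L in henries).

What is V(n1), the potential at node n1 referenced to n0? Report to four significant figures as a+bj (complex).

Apply KCL at each of the 2 non-ground nodes and solve the resulting linear system.
Node n1: branches {L1, R2, C1, R3, L2, V1} → V_1 = -0.3454-0.01513j
Node n2: branches {R1, C1, I1, R3, V1} → V_2 = 30.85-0.01513j
Source currents: i(V1)=-0.7245-0.07163j

-0.3454-0.01513j V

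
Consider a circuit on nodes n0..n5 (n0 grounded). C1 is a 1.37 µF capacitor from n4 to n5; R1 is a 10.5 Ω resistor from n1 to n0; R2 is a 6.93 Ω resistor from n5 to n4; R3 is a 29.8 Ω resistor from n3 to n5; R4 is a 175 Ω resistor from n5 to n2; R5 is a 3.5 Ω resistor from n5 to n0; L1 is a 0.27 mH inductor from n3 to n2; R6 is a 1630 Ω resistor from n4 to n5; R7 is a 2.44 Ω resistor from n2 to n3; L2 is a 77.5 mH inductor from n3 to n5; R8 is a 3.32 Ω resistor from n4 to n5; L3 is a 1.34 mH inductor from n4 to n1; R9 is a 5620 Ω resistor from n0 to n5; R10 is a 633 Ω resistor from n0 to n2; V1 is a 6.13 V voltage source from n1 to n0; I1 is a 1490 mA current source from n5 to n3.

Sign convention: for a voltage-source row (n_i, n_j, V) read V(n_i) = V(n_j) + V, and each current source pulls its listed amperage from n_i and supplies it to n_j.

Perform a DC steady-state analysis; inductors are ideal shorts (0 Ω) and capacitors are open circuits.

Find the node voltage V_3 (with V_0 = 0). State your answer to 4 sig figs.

3.728 V

Apply KCL at each of the 5 non-ground nodes and solve the resulting linear system.
Node n1: branches {R1, L3, V1} → V_1 = 6.130
Node n2: branches {R4, L1, R7, R10} → V_2 = 3.728
Node n3: branches {R3, L1, R7, L2, I1} → V_3 = 3.728
Node n4: branches {C1, R2, R6, R8, L3} → V_4 = 6.130
Node n5: branches {C1, R2, R3, R4, R5, R6, L2, R8, R9, I1} → V_5 = 3.728
Source currents: i(L1)=0.005889, i(L2)=1.484, i(L3)=-1.072, i(V1)=-1.655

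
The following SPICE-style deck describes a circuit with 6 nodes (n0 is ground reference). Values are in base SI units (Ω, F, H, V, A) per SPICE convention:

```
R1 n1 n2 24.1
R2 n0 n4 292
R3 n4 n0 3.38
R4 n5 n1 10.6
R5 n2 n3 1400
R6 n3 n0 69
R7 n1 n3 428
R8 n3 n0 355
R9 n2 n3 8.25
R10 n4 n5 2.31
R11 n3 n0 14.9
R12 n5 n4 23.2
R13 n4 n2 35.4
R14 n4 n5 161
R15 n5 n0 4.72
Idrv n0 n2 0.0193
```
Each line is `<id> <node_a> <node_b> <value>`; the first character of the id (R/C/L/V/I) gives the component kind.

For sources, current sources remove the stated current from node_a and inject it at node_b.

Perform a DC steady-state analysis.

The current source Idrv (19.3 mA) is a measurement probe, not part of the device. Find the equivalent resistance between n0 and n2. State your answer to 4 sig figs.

Element admittances at DC:
  Y(R1) = 0.04149 S between n1,n2
  Y(R2) = 0.003425 S between n0,n4
  Y(R3) = 0.2959 S between n4,n0
  Y(R4) = 0.09434 S between n5,n1
  Y(R5) = 0.0007143 S between n2,n3
  Y(R6) = 0.01449 S between n3,n0
  Y(R7) = 0.002336 S between n1,n3
  Y(R8) = 0.002817 S between n3,n0
  Y(R9) = 0.1212 S between n2,n3
  Y(R10) = 0.4329 S between n4,n5
  Y(R11) = 0.06711 S between n3,n0
  Y(R12) = 0.04310 S between n5,n4
  Y(R13) = 0.02825 S between n4,n2
  Y(R14) = 0.006211 S between n4,n5
  Y(R15) = 0.2119 S between n5,n0
  Idrv: injects 0.0193 A into n2 (from n0)
Assemble and solve the 5×5 MNA system:
  V(n1)=0.07285  V(n2)=0.1905  V(n3)=0.1121  V(n4)=0.01862  V(n5)=0.02011

R_eq = 9.873 Ω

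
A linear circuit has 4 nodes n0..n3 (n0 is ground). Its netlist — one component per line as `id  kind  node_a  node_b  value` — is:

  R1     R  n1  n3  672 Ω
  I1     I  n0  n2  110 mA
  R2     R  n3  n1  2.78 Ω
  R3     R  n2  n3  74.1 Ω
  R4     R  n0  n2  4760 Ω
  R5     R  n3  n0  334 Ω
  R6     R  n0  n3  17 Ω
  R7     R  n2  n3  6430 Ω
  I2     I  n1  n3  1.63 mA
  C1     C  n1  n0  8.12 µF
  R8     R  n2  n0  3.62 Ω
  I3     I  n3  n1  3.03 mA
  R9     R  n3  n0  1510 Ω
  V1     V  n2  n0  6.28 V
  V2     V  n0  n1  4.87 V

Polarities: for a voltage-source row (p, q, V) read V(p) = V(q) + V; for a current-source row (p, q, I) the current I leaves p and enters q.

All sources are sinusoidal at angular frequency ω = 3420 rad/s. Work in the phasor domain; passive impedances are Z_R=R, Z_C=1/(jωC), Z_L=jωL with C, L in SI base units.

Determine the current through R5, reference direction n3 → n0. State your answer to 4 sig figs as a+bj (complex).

Apply KCL at each of the 3 non-ground nodes and solve the resulting linear system.
Node n1: branches {R1, R2, I2, C1, I3, V2} → V_1 = -4.870+0.000j
Node n2: branches {I1, R3, R4, R7, R8, V1} → V_2 = 6.280+0.000j
Node n3: branches {R1, R2, R3, R5, R6, R7, I2, I3, R9} → V_3 = -3.829+0.000j
Source currents: i(V1)=-1.764+0.000j, i(V2)=-0.3773-0.1352j

-0.01147+0.000j A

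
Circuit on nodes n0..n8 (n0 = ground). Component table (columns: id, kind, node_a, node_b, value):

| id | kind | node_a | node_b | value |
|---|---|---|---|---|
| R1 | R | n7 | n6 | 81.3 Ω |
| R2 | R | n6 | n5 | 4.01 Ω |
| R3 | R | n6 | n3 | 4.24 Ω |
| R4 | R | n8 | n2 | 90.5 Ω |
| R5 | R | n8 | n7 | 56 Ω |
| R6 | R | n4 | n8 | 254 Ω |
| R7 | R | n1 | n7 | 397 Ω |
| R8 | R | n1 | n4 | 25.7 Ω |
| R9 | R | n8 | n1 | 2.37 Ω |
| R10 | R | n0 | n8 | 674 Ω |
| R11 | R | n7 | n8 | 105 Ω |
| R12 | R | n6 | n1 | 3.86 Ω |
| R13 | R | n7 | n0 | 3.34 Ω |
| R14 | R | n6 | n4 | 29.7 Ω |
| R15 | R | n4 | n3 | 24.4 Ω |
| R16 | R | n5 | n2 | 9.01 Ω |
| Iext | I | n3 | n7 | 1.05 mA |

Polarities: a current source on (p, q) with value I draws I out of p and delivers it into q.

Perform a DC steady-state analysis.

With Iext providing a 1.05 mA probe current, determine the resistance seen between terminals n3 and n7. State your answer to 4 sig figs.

MNA unknowns: 8 node voltages V₁..V_8
R1: Y=0.01230 on G[7,6]
R2: Y=0.2494 on G[6,5]
R3: Y=0.2358 on G[6,3]
R4: Y=0.01105 on G[8,2]
R5: Y=0.01786 on G[8,7]
R6: Y=0.003937 on G[4,8]
R7: Y=0.002519 on G[1,7]
R8: Y=0.03891 on G[1,4]
R9: Y=0.4219 on G[8,1]
R10: Y=0.001484 on G[0,8]
R11: Y=0.009524 on G[7,8]
R12: Y=0.2591 on G[6,1]
R13: Y=0.2994 on G[7,0]
R14: Y=0.03367 on G[6,4]
R15: Y=0.04098 on G[4,3]
R16: Y=0.1110 on G[5,2]
Iext: z[3]−=0.00105, z[7]+=0.00105
solve → V1=-0.02427, V2=-0.02600, V3=-0.03032, V4=-0.02696, V5=-0.02631, V6=-0.02646, V7=0.0001131, V8=-0.02282

R_eq = 28.99 Ω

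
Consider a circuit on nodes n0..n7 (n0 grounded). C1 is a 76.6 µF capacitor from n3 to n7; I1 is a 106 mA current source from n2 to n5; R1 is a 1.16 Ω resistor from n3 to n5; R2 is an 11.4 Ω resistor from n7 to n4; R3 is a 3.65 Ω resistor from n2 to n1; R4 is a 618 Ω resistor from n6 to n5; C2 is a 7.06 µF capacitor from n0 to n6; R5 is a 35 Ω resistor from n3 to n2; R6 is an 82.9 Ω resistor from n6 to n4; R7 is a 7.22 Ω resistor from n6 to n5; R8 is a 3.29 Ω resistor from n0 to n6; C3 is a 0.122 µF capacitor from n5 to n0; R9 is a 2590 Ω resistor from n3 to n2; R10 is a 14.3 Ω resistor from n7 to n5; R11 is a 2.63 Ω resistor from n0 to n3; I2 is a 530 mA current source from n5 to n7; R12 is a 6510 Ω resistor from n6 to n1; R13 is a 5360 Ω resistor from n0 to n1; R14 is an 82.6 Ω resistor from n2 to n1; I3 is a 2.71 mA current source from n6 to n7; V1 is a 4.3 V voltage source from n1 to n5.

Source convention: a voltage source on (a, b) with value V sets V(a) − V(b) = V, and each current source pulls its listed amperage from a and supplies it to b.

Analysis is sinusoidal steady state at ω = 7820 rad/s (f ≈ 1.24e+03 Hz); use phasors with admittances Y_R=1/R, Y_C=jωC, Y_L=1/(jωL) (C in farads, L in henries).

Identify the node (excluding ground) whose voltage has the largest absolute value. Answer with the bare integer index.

1

Apply KCL at each of the 7 non-ground nodes and solve the resulting linear system.
Node n1: branches {R3, R12, R13, R14, V1} → V_1 = 3.812-0.02596j
Node n2: branches {I1, R3, R5, R9, R14} → V_2 = 3.136-0.02088j
Node n3: branches {C1, R1, R5, R9, R11} → V_3 = 0.1176+0.02928j
Node n4: branches {R2, R6} → V_4 = 0.1735-0.6788j
Node n5: branches {I1, R1, R4, R7, C3, R10, I2, V1} → V_5 = -0.4881-0.02596j
Node n6: branches {R4, C2, R6, R7, R8, R12, I3} → V_6 = -0.1509-0.007669j
Node n7: branches {C1, R2, R10, I2, I3} → V_7 = 0.2181-0.7711j
Source currents: i(V1)=-0.1947+0.001460j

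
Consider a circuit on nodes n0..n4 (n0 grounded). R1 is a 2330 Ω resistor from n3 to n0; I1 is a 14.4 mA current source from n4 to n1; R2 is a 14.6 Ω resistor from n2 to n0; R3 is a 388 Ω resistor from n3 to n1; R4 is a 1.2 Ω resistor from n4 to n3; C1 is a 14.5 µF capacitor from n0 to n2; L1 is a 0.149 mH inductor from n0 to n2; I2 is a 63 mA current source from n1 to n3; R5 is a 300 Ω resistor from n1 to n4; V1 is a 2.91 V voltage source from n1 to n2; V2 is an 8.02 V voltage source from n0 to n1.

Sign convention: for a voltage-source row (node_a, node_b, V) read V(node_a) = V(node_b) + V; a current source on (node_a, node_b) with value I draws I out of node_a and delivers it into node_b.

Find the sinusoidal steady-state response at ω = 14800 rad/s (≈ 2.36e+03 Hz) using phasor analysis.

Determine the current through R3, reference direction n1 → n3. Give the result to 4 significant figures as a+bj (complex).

MNA unknowns: 4 node voltages V₁..V_4 plus 2 source currents (V1, V2)
R1: Y=0.0004292+0.000j on G[3,0]
I1: z[4]−=0.0144, z[1]+=0.0144
R2: Y=0.06849+0.000j on G[2,0]
R3: Y=0.002577+0.000j on G[3,1]
R4: Y=0.8333+0.000j on G[4,3]
C1: Y=0.000+0.2146j on G[0,2]
L1: Y=0.000-0.4535j on G[0,2]
I2: z[1]−=0.063, z[3]+=0.063
R5: Y=0.003333+0.000j on G[1,4]
V1: row V1−V2=2.91, i_V1 at 1,2
V2: row V0−V1=8.02, i_V2 at 0,1
solve → V1=-8.020+0.000j, V2=-10.93+0.000j, V3=0.2150+0.000j, V4=0.1650+0.000j
aux → i_V1=-0.7486+2.611j, i_V2=-0.7485+2.611j

-0.02122+0.000j A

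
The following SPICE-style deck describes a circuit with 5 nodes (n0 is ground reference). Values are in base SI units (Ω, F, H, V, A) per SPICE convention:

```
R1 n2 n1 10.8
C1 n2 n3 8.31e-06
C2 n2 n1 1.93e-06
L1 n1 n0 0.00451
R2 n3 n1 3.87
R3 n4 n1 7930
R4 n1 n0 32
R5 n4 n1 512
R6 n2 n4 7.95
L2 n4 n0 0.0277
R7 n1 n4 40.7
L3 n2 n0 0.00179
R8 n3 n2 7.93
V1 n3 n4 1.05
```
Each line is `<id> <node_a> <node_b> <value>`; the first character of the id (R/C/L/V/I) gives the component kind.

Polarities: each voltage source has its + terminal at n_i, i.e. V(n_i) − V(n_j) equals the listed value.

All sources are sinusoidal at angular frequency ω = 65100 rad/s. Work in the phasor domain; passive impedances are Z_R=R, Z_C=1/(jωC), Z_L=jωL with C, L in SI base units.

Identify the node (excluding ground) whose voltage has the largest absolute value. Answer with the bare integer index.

4

MNA unknowns: 4 node voltages V₁..V_4 plus 1 source current (V1)
R1: Y=0.09259+0.000j on G[2,1]
C1: Y=0.000+0.5410j on G[2,3]
C2: Y=0.000+0.1256j on G[2,1]
L1: Y=0.000-0.003406j on G[1,0]
R2: Y=0.2584+0.000j on G[3,1]
R3: Y=0.0001261+0.000j on G[4,1]
R4: Y=0.03125+0.000j on G[1,0]
R5: Y=0.001953+0.000j on G[4,1]
R6: Y=0.1258+0.000j on G[2,4]
L2: Y=0.000-0.0005545j on G[4,0]
R7: Y=0.02457+0.000j on G[1,4]
L3: Y=0.000-0.008582j on G[2,0]
R8: Y=0.1261+0.000j on G[3,2]
V1: row V3−V4=1.05, i_V1 at 3,4
solve → V1=-0.02466-0.01780j, V2=0.005496+0.1015j, V3=0.1134-0.07150j, V4=-0.9366-0.07150j
aux → i_V1=-0.1428-0.02267j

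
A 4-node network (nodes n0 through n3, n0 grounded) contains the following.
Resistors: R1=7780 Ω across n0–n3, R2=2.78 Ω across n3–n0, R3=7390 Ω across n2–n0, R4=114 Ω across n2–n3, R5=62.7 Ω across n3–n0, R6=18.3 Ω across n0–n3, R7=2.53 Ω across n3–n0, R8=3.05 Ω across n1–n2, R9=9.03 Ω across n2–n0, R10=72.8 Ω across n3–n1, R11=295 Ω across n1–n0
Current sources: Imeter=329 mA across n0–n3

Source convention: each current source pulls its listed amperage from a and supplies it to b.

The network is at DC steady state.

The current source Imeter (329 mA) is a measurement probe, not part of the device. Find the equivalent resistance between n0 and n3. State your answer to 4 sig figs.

MNA unknowns: 3 node voltages V₁..V_3
R1: Y=0.0001285 on G[0,3]
R2: Y=0.3597 on G[3,0]
R3: Y=0.0001353 on G[2,0]
R4: Y=0.008772 on G[2,3]
R5: Y=0.01595 on G[3,0]
R6: Y=0.05464 on G[0,3]
R7: Y=0.3953 on G[3,0]
R8: Y=0.3279 on G[1,2]
R9: Y=0.1107 on G[2,0]
R10: Y=0.01374 on G[3,1]
R11: Y=0.003390 on G[1,0]
Imeter: z[0]−=0.329, z[3]+=0.329
solve → V1=0.07499, V2=0.06258, V3=0.3897

R_eq = 1.185 Ω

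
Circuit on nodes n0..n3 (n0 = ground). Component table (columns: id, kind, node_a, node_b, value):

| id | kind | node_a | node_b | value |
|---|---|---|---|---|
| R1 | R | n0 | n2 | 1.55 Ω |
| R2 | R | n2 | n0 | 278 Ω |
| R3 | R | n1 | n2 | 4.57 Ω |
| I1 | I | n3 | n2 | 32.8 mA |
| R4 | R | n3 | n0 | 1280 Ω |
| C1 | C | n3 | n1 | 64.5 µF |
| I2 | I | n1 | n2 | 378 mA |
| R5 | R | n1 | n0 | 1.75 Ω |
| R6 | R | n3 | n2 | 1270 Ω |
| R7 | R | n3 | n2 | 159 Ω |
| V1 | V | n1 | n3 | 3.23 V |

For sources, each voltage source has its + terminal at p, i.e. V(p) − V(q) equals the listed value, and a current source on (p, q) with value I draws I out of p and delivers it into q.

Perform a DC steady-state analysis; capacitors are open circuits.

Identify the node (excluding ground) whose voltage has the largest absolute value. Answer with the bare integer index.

3

Element admittances at DC:
  Y(R1) = 0.6452 S between n0,n2
  Y(R2) = 0.003597 S between n2,n0
  Y(R3) = 0.2188 S between n1,n2
  I1: injects 0.0328 A into n2 (from n3)
  Y(R4) = 0.0007813 S between n3,n0
  Y(C1) = 0.000 S between n3,n1
  I2: injects 0.378 A into n2 (from n1)
  Y(R5) = 0.5714 S between n1,n0
  Y(R6) = 0.0007874 S between n3,n2
  Y(R7) = 0.006289 S between n3,n2
  V1: constraint V(n1)−V(n3) = 3.23
Assemble and solve the 4×4 MNA system:
  V(n1)=-0.3856  V(n2)=0.3440  V(n3)=-3.616
  i(V1)=0.001955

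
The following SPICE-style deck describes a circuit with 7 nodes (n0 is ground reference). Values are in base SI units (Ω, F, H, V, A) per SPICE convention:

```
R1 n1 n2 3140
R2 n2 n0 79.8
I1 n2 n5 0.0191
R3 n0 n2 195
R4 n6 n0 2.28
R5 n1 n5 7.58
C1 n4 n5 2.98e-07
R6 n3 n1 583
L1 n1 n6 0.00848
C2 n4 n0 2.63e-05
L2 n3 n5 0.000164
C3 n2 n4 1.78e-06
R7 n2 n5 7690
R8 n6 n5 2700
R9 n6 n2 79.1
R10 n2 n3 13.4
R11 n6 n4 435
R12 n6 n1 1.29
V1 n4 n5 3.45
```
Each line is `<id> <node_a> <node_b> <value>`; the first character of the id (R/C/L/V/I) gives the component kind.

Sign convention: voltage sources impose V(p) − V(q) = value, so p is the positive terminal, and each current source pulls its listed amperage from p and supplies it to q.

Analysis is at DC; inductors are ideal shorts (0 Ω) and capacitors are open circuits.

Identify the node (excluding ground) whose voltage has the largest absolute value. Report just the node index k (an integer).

4

MNA unknowns: 6 node voltages V₁..V_6 plus 3 source currents (L1, L2, V1)
R1: Y=0.0003185 on G[1,2]
R2: Y=0.01253 on G[2,0]
I1: z[2]−=0.0191, z[5]+=0.0191
R3: Y=0.005128 on G[0,2]
R4: Y=0.4386 on G[6,0]
R5: Y=0.1319 on G[1,5]
C1: Y=0.000 on G[4,5]
R6: Y=0.001715 on G[3,1]
L1: row V1−V6=0, i_L1 at 1,6
C2: Y=0.000 on G[4,0]
L2: row V3−V5=0, i_L2 at 3,5
C3: Y=0.000 on G[2,4]
R7: Y=0.0001300 on G[2,5]
R8: Y=0.0003704 on G[6,5]
R9: Y=0.01264 on G[6,2]
R10: Y=0.07463 on G[2,3]
R11: Y=0.002299 on G[6,4]
R12: Y=0.7752 on G[6,1]
V1: row V4−V5=3.45, i_V1 at 4,5
solve → V1=0.007494, V2=-0.1861, V3=-0.008166, V4=3.442, V5=-0.008166, V6=0.007494
aux → i_L1=-0.002155, i_L2=-0.01325, i_V1=-0.007895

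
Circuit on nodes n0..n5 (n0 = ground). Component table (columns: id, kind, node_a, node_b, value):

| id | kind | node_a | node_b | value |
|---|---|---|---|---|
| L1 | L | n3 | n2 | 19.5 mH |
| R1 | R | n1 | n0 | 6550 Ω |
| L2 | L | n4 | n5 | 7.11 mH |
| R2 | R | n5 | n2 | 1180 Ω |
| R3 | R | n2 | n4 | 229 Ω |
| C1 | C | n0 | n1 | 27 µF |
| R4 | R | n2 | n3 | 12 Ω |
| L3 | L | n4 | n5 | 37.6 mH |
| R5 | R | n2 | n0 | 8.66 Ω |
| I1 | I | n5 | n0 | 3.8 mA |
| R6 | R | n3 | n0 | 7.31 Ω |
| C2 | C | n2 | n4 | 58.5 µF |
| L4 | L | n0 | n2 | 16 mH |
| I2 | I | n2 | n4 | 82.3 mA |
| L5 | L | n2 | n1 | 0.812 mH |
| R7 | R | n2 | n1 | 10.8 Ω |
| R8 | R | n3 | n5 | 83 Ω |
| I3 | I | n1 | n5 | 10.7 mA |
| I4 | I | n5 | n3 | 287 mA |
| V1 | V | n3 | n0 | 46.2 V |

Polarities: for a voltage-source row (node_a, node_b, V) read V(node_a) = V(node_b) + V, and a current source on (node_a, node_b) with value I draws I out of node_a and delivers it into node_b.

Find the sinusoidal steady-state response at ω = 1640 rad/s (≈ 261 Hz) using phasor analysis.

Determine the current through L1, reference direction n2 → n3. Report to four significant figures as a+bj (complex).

-0.1461+0.8206j A

Element admittances at ω=1640 rad/s:
  Y(L1) = 0.000-0.03127j S between n3,n2
  Y(R1) = 0.0001527+0.000j S between n1,n0
  Y(L2) = 0.000-0.08576j S between n4,n5
  Y(R2) = 0.0008475+0.000j S between n5,n2
  Y(R3) = 0.004367+0.000j S between n2,n4
  Y(C1) = 0.000+0.04428j S between n0,n1
  Y(R4) = 0.08333+0.000j S between n2,n3
  Y(L3) = 0.000-0.01622j S between n4,n5
  Y(R5) = 0.1155+0.000j S between n2,n0
  I1: injects 0.0038 A into n0 (from n5)
  Y(R6) = 0.1368+0.000j S between n3,n0
  Y(C2) = 0.000+0.09594j S between n2,n4
  Y(L4) = 0.000-0.03811j S between n0,n2
  I2: injects 0.0823 A into n4 (from n2)
  Y(L5) = 0.000-0.7509j S between n2,n1
  Y(R7) = 0.09259+0.000j S between n2,n1
  Y(R8) = 0.01205+0.000j S between n3,n5
  I3: injects 0.0107 A into n5 (from n1)
  I4: injects 0.287 A into n3 (from n5)
  V1: constraint V(n3)−V(n0) = 46.2
Assemble and solve the 6×6 MNA system:
  V(n1)=21.14-5.142j  V(n2)=19.96-4.673j  V(n3)=46.20+0.000j  V(n4)=20.71-5.860j  V(n5)=20.05-5.518j
  i(V1)=-8.681+0.3647j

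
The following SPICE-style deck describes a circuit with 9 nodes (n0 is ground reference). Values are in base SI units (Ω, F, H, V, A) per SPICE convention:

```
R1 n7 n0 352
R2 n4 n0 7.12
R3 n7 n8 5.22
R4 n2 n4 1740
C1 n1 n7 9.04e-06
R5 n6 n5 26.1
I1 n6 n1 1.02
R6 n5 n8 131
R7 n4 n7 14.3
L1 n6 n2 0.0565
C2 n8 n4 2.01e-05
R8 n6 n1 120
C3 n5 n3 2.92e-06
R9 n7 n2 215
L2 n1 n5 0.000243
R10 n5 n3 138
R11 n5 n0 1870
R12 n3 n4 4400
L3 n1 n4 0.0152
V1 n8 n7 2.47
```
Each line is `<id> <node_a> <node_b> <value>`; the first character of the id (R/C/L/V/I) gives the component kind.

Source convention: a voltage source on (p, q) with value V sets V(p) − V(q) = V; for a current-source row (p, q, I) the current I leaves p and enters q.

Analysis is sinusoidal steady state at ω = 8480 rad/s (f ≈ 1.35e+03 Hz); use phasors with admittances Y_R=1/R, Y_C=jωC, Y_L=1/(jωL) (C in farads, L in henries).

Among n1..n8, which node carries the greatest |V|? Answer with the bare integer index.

Apply KCL at each of the 8 non-ground nodes and solve the resulting linear system.
Node n1: branches {C1, I1, R8, L2, L3} → V_1 = -2.585-1.784j
Node n2: branches {R4, L1, R9} → V_2 = -5.961+6.316j
Node n3: branches {C3, R10, R12} → V_3 = -2.552-3.437j
Node n4: branches {R2, R4, R7, C2, R12, L3} → V_4 = 0.05239+0.03327j
Node n5: branches {R5, R6, C3, L2, R10, R11} → V_5 = -2.588-3.423j
Node n6: branches {R5, I1, L1, R8} → V_6 = -23.99-3.937j
Node n7: branches {R1, R3, C1, R7, R9, V1} → V_7 = -2.103-1.001j
Node n8: branches {R3, R6, C2, V1} → V_8 = 0.3673-1.001j
Source currents: i(V1)=-0.6719-0.07217j

6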